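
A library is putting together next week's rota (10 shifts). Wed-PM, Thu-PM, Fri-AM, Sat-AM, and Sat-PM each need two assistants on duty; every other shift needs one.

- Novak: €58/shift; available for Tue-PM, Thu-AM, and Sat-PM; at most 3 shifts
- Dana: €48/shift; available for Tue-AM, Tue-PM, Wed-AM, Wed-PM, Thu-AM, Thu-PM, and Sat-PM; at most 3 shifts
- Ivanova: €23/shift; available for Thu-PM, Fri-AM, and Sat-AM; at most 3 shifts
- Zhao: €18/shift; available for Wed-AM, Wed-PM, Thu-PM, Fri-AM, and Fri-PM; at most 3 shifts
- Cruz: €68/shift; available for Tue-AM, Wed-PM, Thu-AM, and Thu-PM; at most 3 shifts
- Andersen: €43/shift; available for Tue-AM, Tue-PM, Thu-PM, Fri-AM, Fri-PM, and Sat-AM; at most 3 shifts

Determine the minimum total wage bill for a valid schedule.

Sat-AM can only be covered by Ivanova and Andersen, so that assignment is forced.
Sat-PM can only be covered by Novak and Dana, so that assignment is forced.
Picking the cheapest available assistant for each shift independently would cost €490, but that ignores the shift limits.
An optimal schedule: Tue-AM→Andersen, Tue-PM→Novak, Wed-AM→Zhao, Wed-PM→Zhao+Dana, Thu-AM→Novak, Thu-PM→Ivanova+Dana, Fri-AM→Ivanova+Andersen, Fri-PM→Zhao, Sat-AM→Ivanova+Andersen, Sat-PM→Dana+Novak.
Total: 43 + 58 + 18 + 18 + 48 + 58 + 23 + 48 + 23 + 43 + 18 + 23 + 43 + 48 + 58 = €570.

€570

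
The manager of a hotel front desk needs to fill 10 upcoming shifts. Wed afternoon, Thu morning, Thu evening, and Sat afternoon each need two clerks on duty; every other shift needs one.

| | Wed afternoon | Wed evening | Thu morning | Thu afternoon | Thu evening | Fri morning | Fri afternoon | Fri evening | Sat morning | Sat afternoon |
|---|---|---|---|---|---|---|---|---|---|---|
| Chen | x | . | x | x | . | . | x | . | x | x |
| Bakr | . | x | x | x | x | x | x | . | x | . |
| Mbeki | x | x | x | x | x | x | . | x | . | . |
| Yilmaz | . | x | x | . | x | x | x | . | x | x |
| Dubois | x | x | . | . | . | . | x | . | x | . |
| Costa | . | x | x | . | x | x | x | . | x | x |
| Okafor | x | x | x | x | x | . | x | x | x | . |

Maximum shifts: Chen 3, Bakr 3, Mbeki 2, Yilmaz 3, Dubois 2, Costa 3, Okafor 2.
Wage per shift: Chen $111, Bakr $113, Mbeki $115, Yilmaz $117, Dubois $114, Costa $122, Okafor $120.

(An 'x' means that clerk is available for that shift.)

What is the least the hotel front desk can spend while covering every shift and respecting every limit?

$1601

Picking the cheapest available clerk for each shift independently would cost $1579, but that ignores the shift limits.
An optimal schedule: Wed afternoon→Chen+Dubois, Wed evening→Bakr, Thu morning→Yilmaz+Okafor, Thu afternoon→Chen, Thu evening→Mbeki+Yilmaz, Fri morning→Bakr, Fri afternoon→Bakr, Fri evening→Mbeki, Sat morning→Dubois, Sat afternoon→Chen+Yilmaz.
Total: 111 + 114 + 113 + 117 + 120 + 111 + 115 + 117 + 113 + 113 + 115 + 114 + 111 + 117 = $1601.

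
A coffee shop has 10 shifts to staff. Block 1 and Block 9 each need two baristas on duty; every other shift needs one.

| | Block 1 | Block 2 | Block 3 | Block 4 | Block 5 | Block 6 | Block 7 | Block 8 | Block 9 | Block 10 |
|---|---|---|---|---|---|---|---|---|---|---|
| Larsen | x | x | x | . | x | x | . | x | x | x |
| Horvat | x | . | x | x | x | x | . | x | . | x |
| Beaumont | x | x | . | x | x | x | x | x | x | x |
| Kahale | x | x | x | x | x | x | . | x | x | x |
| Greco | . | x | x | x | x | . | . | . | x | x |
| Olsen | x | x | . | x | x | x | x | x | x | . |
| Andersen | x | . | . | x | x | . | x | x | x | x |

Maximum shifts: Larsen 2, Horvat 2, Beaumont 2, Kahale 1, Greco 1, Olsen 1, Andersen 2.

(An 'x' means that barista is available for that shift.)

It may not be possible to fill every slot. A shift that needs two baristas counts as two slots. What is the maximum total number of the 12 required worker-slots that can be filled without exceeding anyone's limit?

11

Total capacity across all baristas is 2+2+2+1+1+1+2 = 11, and 12 slots are needed, so at most 11 can be filled.
An assignment achieving 11: Block 1→Horvat+Beaumont, Block 2→Larsen, Block 3→Larsen, Block 4→Kahale, Block 6→Horvat, Block 7→Beaumont, Block 8→Olsen, Block 9→Greco+Andersen, Block 10→Andersen.
Loads: Larsen 2/2, Horvat 2/2, Beaumont 2/2, Kahale 1/1, Greco 1/1, Olsen 1/1, Andersen 2/2.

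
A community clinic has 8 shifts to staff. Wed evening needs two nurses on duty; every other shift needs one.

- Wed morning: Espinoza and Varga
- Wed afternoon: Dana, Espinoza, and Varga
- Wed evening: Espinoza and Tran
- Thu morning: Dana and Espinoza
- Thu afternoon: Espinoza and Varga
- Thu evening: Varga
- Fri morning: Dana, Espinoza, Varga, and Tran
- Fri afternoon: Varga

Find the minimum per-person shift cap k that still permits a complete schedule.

With 4 nurses and 9 worker-slots to fill, someone must work at least ⌈9/4⌉ = 3 shifts, so k ≥ 3.
k = 3 works: Wed morning→Espinoza, Wed afternoon→Dana, Wed evening→Espinoza+Tran, Thu morning→Dana, Thu afternoon→Espinoza, Thu evening→Varga, Fri morning→Dana, Fri afternoon→Varga.
Loads: Dana 3, Espinoza 3, Varga 2, Tran 1 — all ≤ 3.

3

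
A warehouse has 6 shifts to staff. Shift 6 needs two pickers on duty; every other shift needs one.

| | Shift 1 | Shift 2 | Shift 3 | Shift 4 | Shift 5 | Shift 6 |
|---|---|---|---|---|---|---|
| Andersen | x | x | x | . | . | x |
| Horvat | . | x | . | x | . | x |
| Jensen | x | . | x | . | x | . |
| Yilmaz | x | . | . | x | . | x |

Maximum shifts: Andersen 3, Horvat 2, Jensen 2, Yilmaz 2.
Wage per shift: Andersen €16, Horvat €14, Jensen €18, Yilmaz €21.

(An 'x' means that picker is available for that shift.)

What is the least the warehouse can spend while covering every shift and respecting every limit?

€112

Shift 5 can only be covered by Jensen, so that assignment is forced.
Picking the cheapest available picker for each shift independently would cost €108, but that ignores the shift limits.
An optimal schedule: Shift 1→Jensen, Shift 2→Andersen, Shift 3→Andersen, Shift 4→Horvat, Shift 5→Jensen, Shift 6→Horvat+Andersen.
Total: 18 + 16 + 16 + 14 + 18 + 14 + 16 = €112.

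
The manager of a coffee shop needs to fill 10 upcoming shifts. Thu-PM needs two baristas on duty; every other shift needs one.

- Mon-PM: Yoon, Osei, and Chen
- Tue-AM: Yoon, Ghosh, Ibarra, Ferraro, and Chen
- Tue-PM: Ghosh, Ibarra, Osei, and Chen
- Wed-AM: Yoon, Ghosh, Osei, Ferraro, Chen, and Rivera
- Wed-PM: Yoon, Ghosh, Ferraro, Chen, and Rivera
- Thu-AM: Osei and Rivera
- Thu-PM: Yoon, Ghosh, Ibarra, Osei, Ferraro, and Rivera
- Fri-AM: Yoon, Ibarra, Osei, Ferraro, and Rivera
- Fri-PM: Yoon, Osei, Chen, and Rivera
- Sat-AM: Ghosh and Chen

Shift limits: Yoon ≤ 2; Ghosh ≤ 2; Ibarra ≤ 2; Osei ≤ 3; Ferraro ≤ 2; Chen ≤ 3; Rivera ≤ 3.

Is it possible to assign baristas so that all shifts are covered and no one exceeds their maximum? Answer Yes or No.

One valid schedule: Mon-PM→Yoon, Tue-AM→Ibarra, Tue-PM→Ghosh, Wed-AM→Osei, Wed-PM→Ferraro, Thu-AM→Osei, Thu-PM→Osei+Ferraro, Fri-AM→Ibarra, Fri-PM→Yoon, Sat-AM→Ghosh.
Loads: Yoon 2/2, Ghosh 2/2, Ibarra 2/2, Osei 3/3, Ferraro 2/2, Chen 0/3, Rivera 0/3 — all within limits.

Yes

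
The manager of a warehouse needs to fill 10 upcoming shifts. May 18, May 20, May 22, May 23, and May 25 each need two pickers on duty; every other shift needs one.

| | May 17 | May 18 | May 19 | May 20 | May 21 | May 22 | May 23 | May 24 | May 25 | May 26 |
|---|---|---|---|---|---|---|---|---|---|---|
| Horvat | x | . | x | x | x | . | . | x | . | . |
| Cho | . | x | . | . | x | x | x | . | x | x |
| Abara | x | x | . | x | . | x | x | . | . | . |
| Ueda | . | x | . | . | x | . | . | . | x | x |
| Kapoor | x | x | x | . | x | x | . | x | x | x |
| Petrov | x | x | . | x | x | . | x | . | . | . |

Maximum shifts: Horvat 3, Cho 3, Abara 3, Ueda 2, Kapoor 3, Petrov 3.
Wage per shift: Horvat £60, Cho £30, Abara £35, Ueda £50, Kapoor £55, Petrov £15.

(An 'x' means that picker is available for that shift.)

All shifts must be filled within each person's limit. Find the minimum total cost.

£565

Picking the cheapest available picker for each shift independently would cost £455, but that ignores the shift limits.
An optimal schedule: May 17→Petrov, May 18→Abara+Kapoor, May 19→Kapoor, May 20→Petrov+Abara, May 21→Horvat, May 22→Cho+Abara, May 23→Petrov+Cho, May 24→Kapoor, May 25→Cho+Ueda, May 26→Ueda.
Total: 15 + 35 + 55 + 55 + 15 + 35 + 60 + 30 + 35 + 15 + 30 + 55 + 30 + 50 + 50 = £565.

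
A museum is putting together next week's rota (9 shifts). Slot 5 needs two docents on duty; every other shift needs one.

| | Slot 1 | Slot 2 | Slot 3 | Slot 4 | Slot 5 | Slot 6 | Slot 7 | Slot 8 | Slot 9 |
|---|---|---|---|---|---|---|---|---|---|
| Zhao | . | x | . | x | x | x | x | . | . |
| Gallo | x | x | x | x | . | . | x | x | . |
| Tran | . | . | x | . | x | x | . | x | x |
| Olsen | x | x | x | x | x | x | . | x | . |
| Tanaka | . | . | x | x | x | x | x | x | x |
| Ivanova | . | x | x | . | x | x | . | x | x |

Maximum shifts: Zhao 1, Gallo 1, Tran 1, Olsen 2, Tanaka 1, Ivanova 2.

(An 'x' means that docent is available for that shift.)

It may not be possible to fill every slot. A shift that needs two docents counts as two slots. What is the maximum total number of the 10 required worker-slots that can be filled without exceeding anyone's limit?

Total capacity across all docents is 1+1+1+2+1+2 = 8, and 10 slots are needed, so at most 8 can be filled.
An assignment achieving 8: Slot 1→Gallo, Slot 2→Olsen, Slot 3→Tanaka, Slot 4→Olsen, Slot 5→Ivanova, Slot 6→Ivanova, Slot 7→Zhao, Slot 9→Tran.
Loads: Zhao 1/1, Gallo 1/1, Tran 1/1, Olsen 2/2, Tanaka 1/1, Ivanova 2/2.

8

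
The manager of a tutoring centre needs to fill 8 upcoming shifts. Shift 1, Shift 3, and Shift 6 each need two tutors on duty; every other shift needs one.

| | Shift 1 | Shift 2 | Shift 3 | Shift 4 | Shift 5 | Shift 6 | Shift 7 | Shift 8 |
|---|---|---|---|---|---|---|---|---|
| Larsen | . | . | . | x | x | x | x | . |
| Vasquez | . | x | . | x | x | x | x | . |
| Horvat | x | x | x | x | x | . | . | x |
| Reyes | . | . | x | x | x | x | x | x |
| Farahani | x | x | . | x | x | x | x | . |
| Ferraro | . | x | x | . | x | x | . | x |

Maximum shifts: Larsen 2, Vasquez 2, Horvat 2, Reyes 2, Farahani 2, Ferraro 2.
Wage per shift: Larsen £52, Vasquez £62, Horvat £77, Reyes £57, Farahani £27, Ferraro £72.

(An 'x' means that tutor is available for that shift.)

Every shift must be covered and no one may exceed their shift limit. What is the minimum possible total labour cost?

Shift 1 can only be covered by Horvat and Farahani, so that assignment is forced.
Picking the cheapest available tutor for each shift independently would cost £477, but that ignores the shift limits.
An optimal schedule: Shift 1→Farahani+Horvat, Shift 2→Farahani, Shift 3→Reyes+Ferraro, Shift 4→Larsen, Shift 5→Vasquez, Shift 6→Vasquez+Ferraro, Shift 7→Larsen, Shift 8→Reyes.
Total: 27 + 77 + 27 + 57 + 72 + 52 + 62 + 62 + 72 + 52 + 57 = £617.

£617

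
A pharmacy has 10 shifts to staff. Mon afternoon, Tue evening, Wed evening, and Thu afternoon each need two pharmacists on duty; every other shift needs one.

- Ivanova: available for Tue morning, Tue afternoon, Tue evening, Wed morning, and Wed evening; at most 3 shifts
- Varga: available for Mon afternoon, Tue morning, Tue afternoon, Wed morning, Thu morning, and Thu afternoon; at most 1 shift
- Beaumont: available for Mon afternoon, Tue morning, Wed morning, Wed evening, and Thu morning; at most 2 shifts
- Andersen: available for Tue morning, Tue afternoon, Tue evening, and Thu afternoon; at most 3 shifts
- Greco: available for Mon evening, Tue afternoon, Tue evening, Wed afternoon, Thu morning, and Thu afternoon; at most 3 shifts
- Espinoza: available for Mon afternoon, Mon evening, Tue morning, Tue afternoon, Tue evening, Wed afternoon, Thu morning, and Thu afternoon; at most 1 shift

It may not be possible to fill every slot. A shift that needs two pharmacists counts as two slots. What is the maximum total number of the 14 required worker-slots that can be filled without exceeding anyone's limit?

13

Total capacity across all pharmacists is 3+1+2+3+3+1 = 13, and 14 slots are needed, so at most 13 can be filled.
An assignment achieving 13: Mon afternoon→Varga+Beaumont, Mon evening→Greco, Tue morning→Andersen, Tue evening→Ivanova+Andersen, Wed morning→Ivanova, Wed afternoon→Greco, Wed evening→Ivanova+Beaumont, Thu morning→Greco, Thu afternoon→Andersen+Espinoza.
Loads: Ivanova 3/3, Varga 1/1, Beaumont 2/2, Andersen 3/3, Greco 3/3, Espinoza 1/1.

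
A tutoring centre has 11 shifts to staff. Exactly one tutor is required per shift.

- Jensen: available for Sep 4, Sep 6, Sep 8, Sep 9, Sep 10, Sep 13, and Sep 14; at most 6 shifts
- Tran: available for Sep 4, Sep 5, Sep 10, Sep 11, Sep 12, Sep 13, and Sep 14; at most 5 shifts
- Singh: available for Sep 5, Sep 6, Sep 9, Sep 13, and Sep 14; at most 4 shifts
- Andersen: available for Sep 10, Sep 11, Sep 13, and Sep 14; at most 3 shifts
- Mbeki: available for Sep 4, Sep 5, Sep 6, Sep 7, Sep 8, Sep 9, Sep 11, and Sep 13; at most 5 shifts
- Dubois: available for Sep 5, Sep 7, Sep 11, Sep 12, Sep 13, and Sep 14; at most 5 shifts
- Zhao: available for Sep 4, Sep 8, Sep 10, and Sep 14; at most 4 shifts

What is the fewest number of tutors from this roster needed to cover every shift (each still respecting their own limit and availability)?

11 slots to fill and no one can take more than 6, so at least ⌈11/6⌉ = 2 tutors are needed.
Jensen and Dubois alone can cover everything: Sep 4→Jensen, Sep 5→Dubois, Sep 6→Jensen, Sep 7→Dubois, Sep 8→Jensen, Sep 9→Jensen, Sep 10→Jensen, Sep 11→Dubois, Sep 12→Dubois, Sep 13→Jensen, Sep 14→Dubois.

2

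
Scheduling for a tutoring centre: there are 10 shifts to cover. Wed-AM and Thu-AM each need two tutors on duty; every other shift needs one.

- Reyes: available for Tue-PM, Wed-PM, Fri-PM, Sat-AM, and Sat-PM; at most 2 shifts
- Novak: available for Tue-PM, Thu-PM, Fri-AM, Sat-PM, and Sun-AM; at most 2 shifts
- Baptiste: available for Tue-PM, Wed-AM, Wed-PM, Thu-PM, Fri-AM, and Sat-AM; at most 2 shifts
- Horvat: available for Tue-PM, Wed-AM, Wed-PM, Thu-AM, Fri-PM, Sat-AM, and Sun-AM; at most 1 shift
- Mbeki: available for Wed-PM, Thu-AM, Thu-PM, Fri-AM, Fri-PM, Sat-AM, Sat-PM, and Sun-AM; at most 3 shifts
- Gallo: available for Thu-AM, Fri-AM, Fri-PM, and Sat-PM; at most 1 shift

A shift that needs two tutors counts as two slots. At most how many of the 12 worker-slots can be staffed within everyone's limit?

Total capacity across all tutors is 2+2+2+1+3+1 = 11, and 12 slots are needed, so at most 11 can be filled.
An assignment achieving 11: Tue-PM→Reyes, Wed-AM→Baptiste+Horvat, Wed-PM→Reyes, Thu-AM→Mbeki+Gallo, Thu-PM→Novak, Fri-AM→Baptiste, Fri-PM→Mbeki, Sat-AM→Mbeki, Sun-AM→Novak.
Loads: Reyes 2/2, Novak 2/2, Baptiste 2/2, Horvat 1/1, Mbeki 3/3, Gallo 1/1.

11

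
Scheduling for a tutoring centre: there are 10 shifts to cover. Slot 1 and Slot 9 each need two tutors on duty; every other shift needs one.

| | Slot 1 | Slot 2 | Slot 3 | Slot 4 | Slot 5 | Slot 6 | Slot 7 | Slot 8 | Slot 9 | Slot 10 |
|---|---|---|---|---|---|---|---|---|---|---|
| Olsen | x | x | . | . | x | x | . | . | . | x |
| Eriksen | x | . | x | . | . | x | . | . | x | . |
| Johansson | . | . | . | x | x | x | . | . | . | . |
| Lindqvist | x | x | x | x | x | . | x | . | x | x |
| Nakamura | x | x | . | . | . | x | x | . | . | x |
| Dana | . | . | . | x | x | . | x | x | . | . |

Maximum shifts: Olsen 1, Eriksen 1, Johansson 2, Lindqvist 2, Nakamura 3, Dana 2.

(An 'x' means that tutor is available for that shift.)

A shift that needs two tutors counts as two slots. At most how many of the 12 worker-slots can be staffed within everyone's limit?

11

Total capacity across all tutors is 1+1+2+2+3+2 = 11, and 12 slots are needed, so at most 11 can be filled.
An assignment achieving 11: Slot 1→Lindqvist+Nakamura, Slot 2→Olsen, Slot 3→Eriksen, Slot 4→Johansson, Slot 5→Dana, Slot 6→Johansson, Slot 7→Nakamura, Slot 8→Dana, Slot 9→Lindqvist, Slot 10→Nakamura.
Loads: Olsen 1/1, Eriksen 1/1, Johansson 2/2, Lindqvist 2/2, Nakamura 3/3, Dana 2/2.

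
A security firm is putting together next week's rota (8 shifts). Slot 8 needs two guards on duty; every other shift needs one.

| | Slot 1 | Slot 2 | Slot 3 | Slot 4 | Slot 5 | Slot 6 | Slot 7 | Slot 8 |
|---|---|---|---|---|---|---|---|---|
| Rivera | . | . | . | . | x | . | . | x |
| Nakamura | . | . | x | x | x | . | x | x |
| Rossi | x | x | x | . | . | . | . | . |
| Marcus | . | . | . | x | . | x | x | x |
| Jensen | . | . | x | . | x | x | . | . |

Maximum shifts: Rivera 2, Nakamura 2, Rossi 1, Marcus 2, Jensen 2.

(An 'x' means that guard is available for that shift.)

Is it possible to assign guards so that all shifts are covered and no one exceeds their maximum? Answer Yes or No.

No

Total capacity is 9 and 9 slots are needed, so capacity alone doesn't rule it out.
Shifts {Slot 1, Slot 2} need 2 worker-slots in total, but the guards available for any of those shifts (Rossi) can supply at most 1 among them. So no valid schedule exists.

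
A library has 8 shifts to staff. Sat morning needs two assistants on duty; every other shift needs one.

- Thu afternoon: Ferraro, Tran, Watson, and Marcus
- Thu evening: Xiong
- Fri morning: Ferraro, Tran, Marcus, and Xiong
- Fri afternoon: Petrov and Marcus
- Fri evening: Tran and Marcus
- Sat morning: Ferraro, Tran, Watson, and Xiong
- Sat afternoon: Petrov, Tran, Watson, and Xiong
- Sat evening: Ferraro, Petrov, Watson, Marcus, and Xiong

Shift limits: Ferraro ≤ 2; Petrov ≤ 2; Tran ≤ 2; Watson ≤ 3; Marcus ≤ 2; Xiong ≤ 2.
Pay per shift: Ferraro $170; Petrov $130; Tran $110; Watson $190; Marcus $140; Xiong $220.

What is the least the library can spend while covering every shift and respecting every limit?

$1320

Thu evening can only be covered by Xiong, so that assignment is forced.
Picking the cheapest available assistant for each shift independently would cost $1200, but that ignores the shift limits.
An optimal schedule: Thu afternoon→Marcus, Thu evening→Xiong, Fri morning→Marcus, Fri afternoon→Petrov, Fri evening→Tran, Sat morning→Tran+Ferraro, Sat afternoon→Petrov, Sat evening→Ferraro.
Total: 140 + 220 + 140 + 130 + 110 + 110 + 170 + 130 + 170 = $1320.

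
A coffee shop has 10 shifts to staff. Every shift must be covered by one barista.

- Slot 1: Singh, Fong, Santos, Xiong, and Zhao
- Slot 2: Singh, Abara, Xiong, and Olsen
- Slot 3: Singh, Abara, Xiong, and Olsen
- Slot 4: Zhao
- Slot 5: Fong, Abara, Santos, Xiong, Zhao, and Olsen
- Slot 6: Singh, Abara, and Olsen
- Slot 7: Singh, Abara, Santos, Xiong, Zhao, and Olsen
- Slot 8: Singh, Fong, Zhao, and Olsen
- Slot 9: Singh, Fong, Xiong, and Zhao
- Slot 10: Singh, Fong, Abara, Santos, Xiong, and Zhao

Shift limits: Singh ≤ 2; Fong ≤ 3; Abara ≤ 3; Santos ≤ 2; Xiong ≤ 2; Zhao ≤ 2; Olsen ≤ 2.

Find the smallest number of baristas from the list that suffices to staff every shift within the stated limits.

4

10 slots to fill and no one can take more than 3, so at least ⌈10/3⌉ = 4 baristas are needed.
Singh, Fong, Abara, and Zhao alone can cover everything: Slot 1→Fong, Slot 2→Singh, Slot 3→Singh, Slot 4→Zhao, Slot 5→Fong, Slot 6→Abara, Slot 7→Abara, Slot 8→Fong, Slot 9→Zhao, Slot 10→Abara.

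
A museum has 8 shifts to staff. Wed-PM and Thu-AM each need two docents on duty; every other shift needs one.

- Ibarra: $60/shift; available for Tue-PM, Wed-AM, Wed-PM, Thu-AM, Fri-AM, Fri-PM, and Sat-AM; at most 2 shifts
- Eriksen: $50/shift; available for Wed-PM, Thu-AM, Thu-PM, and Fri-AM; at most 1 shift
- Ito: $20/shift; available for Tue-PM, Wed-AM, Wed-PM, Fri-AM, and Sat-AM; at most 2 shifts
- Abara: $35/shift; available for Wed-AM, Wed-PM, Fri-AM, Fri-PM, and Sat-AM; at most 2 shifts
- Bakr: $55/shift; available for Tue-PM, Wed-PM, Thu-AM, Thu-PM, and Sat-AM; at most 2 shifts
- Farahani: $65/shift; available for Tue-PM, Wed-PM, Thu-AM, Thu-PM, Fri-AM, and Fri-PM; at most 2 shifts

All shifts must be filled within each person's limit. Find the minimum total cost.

Picking the cheapest available docent for each shift independently would cost $325, but that ignores the shift limits.
An optimal schedule: Tue-PM→Ito, Wed-AM→Ibarra, Wed-PM→Abara+Bakr, Thu-AM→Bakr+Farahani, Thu-PM→Eriksen, Fri-AM→Abara, Fri-PM→Ibarra, Sat-AM→Ito.
Total: 20 + 60 + 35 + 55 + 55 + 65 + 50 + 35 + 60 + 20 = $455.

$455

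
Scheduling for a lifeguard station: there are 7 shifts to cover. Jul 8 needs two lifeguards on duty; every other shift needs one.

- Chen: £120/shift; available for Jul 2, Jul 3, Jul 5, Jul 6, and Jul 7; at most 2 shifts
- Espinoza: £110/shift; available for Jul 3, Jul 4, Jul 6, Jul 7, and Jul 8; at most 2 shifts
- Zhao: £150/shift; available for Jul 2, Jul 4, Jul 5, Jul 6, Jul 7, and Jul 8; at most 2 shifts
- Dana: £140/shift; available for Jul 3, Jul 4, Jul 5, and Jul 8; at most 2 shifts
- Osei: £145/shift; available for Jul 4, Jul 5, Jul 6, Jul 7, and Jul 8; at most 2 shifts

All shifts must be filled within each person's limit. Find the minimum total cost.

£1030

Picking the cheapest available lifeguard for each shift independently would cost £930, but that ignores the shift limits.
An optimal schedule: Jul 2→Chen, Jul 3→Espinoza, Jul 4→Espinoza, Jul 5→Dana, Jul 6→Chen, Jul 7→Osei, Jul 8→Dana+Osei.
Total: 120 + 110 + 110 + 140 + 120 + 145 + 140 + 145 = £1030.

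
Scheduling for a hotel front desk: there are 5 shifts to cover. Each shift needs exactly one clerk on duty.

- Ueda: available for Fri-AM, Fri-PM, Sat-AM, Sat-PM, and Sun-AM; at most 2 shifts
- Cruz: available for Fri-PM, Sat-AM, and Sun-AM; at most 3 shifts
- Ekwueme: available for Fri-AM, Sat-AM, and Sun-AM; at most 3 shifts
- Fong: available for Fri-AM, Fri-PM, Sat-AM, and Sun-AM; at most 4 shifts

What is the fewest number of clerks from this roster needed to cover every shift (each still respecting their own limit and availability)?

2

5 slots to fill and no one can take more than 4, so at least ⌈5/4⌉ = 2 clerks are needed.
Ueda and Cruz alone can cover everything: Fri-AM→Ueda, Fri-PM→Cruz, Sat-AM→Cruz, Sat-PM→Ueda, Sun-AM→Cruz.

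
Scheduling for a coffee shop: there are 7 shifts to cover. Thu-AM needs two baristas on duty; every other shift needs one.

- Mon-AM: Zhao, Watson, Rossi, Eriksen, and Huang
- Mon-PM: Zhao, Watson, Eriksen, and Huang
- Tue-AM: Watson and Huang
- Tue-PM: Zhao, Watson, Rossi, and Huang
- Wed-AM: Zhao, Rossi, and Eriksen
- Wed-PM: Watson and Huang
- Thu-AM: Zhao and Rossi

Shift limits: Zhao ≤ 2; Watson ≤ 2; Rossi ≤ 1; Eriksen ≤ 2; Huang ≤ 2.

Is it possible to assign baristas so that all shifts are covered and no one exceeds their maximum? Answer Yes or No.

Yes

Thu-AM can only be covered by Zhao and Rossi, so that assignment is forced.
One valid schedule: Mon-AM→Eriksen, Mon-PM→Eriksen, Tue-AM→Watson, Tue-PM→Huang, Wed-AM→Zhao, Wed-PM→Watson, Thu-AM→Zhao+Rossi.
Loads: Zhao 2/2, Watson 2/2, Rossi 1/1, Eriksen 2/2, Huang 1/2 — all within limits.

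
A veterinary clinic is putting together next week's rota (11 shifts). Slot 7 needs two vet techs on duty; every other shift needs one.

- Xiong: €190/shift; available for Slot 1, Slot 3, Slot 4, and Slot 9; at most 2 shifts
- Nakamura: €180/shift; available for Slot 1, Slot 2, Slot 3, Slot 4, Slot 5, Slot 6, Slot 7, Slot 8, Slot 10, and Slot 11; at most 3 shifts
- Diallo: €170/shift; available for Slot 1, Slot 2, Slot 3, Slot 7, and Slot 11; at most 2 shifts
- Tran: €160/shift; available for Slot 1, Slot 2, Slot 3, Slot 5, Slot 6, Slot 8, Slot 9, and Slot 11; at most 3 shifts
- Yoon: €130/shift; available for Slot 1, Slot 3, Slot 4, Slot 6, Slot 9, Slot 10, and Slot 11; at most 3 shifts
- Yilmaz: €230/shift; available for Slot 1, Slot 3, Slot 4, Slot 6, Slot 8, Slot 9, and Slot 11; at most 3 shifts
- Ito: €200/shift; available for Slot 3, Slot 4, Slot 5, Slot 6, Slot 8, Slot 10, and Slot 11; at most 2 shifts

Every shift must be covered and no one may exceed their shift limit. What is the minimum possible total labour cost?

Slot 7 can only be covered by Nakamura and Diallo, so that assignment is forced.
Picking the cheapest available vet tech for each shift independently would cost €1740, but that ignores the shift limits.
An optimal schedule: Slot 1→Diallo, Slot 2→Tran, Slot 3→Xiong, Slot 4→Yoon, Slot 5→Tran, Slot 6→Nakamura, Slot 7→Diallo+Nakamura, Slot 8→Tran, Slot 9→Yoon, Slot 10→Yoon, Slot 11→Nakamura.
Total: 170 + 160 + 190 + 130 + 160 + 180 + 170 + 180 + 160 + 130 + 130 + 180 = €1940.

€1940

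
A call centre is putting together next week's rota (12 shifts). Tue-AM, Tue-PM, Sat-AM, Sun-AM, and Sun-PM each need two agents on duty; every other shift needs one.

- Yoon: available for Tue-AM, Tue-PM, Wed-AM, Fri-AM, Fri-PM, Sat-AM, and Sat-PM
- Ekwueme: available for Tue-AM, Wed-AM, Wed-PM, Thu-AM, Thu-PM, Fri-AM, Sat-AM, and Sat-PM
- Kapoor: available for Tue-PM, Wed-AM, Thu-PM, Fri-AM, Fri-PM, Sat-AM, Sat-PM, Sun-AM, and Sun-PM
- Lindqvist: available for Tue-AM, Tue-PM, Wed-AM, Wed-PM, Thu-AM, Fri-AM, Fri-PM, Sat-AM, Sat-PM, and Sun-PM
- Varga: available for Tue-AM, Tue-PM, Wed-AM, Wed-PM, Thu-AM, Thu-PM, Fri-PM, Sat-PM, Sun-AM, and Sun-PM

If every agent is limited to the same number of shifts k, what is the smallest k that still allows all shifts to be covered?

With 5 agents and 17 worker-slots to fill, someone must work at least ⌈17/5⌉ = 4 shifts, so k ≥ 4.
k = 4 works: Tue-AM→Ekwueme+Lindqvist, Tue-PM→Kapoor+Lindqvist, Wed-AM→Yoon, Wed-PM→Ekwueme, Thu-AM→Ekwueme, Thu-PM→Ekwueme, Fri-AM→Yoon, Fri-PM→Yoon, Sat-AM→Kapoor+Lindqvist, Sat-PM→Yoon, Sun-AM→Kapoor+Varga, Sun-PM→Kapoor+Lindqvist.
Loads: Yoon 4, Ekwueme 4, Kapoor 4, Lindqvist 4, Varga 1 — all ≤ 4.

4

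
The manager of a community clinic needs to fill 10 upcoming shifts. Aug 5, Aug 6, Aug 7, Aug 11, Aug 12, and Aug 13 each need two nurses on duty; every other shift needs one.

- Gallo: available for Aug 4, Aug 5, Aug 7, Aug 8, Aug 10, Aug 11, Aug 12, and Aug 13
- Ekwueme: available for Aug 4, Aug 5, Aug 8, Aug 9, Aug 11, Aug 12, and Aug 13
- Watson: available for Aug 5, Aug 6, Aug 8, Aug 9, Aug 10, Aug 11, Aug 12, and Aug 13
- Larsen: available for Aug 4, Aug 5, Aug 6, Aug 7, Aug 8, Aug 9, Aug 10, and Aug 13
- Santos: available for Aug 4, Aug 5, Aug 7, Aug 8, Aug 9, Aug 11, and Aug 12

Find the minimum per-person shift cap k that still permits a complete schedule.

4

With 5 nurses and 16 worker-slots to fill, someone must work at least ⌈16/5⌉ = 4 shifts, so k ≥ 4.
k = 4 works: Aug 4→Gallo, Aug 5→Larsen+Santos, Aug 6→Watson+Larsen, Aug 7→Gallo+Larsen, Aug 8→Gallo, Aug 9→Ekwueme, Aug 10→Gallo, Aug 11→Ekwueme+Watson, Aug 12→Ekwueme+Watson, Aug 13→Ekwueme+Watson.
Loads: Gallo 4, Ekwueme 4, Watson 4, Larsen 3, Santos 1 — all ≤ 4.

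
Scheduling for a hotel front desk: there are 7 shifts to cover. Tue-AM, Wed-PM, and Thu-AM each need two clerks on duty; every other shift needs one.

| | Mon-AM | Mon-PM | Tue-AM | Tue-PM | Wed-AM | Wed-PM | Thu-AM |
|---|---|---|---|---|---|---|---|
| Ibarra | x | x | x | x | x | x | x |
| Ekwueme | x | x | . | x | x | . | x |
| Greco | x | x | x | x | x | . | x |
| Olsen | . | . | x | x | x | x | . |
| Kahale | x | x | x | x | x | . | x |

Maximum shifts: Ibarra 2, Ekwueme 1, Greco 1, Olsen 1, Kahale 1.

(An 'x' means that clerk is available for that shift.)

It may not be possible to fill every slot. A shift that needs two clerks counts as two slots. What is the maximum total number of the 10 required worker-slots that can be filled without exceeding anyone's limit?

Total capacity across all clerks is 2+1+1+1+1 = 6, and 10 slots are needed, so at most 6 can be filled.
An assignment achieving 6: Mon-AM→Ibarra, Mon-PM→Ekwueme, Tue-AM→Greco+Kahale, Wed-PM→Ibarra+Olsen.
Loads: Ibarra 2/2, Ekwueme 1/1, Greco 1/1, Olsen 1/1, Kahale 1/1.

6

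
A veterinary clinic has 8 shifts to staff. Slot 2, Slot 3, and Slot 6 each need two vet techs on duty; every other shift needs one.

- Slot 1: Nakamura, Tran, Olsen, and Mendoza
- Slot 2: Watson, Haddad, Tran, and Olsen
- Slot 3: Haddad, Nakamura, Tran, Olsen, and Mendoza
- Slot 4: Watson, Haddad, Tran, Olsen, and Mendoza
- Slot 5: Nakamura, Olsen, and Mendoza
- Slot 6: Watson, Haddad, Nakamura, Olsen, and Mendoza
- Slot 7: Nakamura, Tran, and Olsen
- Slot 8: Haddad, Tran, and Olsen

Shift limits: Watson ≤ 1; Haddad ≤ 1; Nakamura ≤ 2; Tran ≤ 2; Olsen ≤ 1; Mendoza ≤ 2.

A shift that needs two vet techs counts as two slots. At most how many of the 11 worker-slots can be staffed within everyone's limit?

Total capacity across all vet techs is 1+1+2+2+1+2 = 9, and 11 slots are needed, so at most 9 can be filled.
An assignment achieving 9: Slot 1→Tran, Slot 2→Watson+Tran, Slot 3→Olsen+Mendoza, Slot 4→Mendoza, Slot 5→Nakamura, Slot 7→Nakamura, Slot 8→Haddad.
Loads: Watson 1/1, Haddad 1/1, Nakamura 2/2, Tran 2/2, Olsen 1/1, Mendoza 2/2.

9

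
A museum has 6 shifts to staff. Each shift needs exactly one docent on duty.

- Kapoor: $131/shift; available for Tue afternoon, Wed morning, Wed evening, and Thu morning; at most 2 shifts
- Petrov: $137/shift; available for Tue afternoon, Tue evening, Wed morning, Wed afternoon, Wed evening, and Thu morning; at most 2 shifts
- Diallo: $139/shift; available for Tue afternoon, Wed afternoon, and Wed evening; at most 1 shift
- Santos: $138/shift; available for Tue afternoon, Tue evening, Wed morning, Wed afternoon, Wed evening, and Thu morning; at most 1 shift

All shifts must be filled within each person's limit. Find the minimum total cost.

$813

Picking the cheapest available docent for each shift independently would cost $798, but that ignores the shift limits.
An optimal schedule: Tue afternoon→Diallo, Tue evening→Petrov, Wed morning→Kapoor, Wed afternoon→Petrov, Wed evening→Santos, Thu morning→Kapoor.
Total: 139 + 137 + 131 + 137 + 138 + 131 = $813.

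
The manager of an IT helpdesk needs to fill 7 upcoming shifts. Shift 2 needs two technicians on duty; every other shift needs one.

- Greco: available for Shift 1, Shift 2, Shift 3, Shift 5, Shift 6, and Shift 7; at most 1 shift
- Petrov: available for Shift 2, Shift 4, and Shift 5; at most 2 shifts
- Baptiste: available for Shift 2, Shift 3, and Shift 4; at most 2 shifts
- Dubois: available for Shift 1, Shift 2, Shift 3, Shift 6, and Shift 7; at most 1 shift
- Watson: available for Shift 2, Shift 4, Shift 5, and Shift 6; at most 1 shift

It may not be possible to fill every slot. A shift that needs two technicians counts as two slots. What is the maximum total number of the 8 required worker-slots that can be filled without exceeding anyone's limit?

Total capacity across all technicians is 1+2+2+1+1 = 7, and 8 slots are needed, so at most 7 can be filled.
An assignment achieving 7: Shift 1→Greco, Shift 2→Baptiste, Shift 3→Baptiste, Shift 4→Petrov, Shift 5→Petrov, Shift 6→Watson, Shift 7→Dubois.
Loads: Greco 1/1, Petrov 2/2, Baptiste 2/2, Dubois 1/1, Watson 1/1.

7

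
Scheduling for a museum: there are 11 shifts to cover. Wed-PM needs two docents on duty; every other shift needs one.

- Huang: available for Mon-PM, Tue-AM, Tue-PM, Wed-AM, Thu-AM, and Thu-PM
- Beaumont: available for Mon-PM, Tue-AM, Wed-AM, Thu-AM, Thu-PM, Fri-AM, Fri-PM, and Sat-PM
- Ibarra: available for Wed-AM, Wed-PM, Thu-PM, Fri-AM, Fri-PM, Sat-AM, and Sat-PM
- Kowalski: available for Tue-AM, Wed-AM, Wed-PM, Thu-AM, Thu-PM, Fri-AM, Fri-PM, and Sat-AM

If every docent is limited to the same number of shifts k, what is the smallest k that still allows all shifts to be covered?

3

With 4 docents and 12 worker-slots to fill, someone must work at least ⌈12/4⌉ = 3 shifts, so k ≥ 3.
k = 3 works: Mon-PM→Huang, Tue-AM→Huang, Tue-PM→Huang, Wed-AM→Kowalski, Wed-PM→Ibarra+Kowalski, Thu-AM→Beaumont, Thu-PM→Kowalski, Fri-AM→Beaumont, Fri-PM→Ibarra, Sat-AM→Ibarra, Sat-PM→Beaumont.
Loads: Huang 3, Beaumont 3, Ibarra 3, Kowalski 3 — all ≤ 3.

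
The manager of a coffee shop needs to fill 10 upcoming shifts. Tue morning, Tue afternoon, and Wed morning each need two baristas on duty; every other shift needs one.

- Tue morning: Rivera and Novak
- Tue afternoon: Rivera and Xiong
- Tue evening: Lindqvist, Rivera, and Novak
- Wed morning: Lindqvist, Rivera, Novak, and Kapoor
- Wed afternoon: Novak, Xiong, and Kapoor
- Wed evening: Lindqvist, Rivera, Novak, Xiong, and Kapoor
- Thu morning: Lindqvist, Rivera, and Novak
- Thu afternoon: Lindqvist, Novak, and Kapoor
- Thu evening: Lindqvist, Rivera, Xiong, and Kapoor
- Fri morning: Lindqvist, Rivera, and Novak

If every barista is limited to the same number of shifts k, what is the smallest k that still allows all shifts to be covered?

With 5 baristas and 13 worker-slots to fill, someone must work at least ⌈13/5⌉ = 3 shifts, so k ≥ 3.
k = 3 works: Tue morning→Rivera+Novak, Tue afternoon→Rivera+Xiong, Tue evening→Lindqvist, Wed morning→Novak+Kapoor, Wed afternoon→Novak, Wed evening→Xiong, Thu morning→Lindqvist, Thu afternoon→Lindqvist, Thu evening→Xiong, Fri morning→Rivera.
Loads: Lindqvist 3, Rivera 3, Novak 3, Xiong 3, Kapoor 1 — all ≤ 3.

3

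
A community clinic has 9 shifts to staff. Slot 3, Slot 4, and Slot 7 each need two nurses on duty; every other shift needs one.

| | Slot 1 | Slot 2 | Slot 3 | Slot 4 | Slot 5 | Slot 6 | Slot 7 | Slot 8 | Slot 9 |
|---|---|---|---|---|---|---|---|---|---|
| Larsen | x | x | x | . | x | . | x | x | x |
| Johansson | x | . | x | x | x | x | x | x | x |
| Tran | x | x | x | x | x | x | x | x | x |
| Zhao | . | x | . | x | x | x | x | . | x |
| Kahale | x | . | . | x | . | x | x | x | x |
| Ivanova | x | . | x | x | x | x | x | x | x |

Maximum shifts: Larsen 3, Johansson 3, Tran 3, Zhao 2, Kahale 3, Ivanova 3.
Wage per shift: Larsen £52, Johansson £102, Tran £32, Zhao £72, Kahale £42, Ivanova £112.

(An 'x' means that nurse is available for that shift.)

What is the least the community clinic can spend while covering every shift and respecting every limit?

£624

Picking the cheapest available nurse for each shift independently would cost £424, but that ignores the shift limits.
An optimal schedule: Slot 1→Tran, Slot 2→Tran, Slot 3→Larsen+Johansson, Slot 4→Kahale+Zhao, Slot 5→Tran, Slot 6→Kahale, Slot 7→Larsen+Zhao, Slot 8→Kahale, Slot 9→Larsen.
Total: 32 + 32 + 52 + 102 + 42 + 72 + 32 + 42 + 52 + 72 + 42 + 52 = £624.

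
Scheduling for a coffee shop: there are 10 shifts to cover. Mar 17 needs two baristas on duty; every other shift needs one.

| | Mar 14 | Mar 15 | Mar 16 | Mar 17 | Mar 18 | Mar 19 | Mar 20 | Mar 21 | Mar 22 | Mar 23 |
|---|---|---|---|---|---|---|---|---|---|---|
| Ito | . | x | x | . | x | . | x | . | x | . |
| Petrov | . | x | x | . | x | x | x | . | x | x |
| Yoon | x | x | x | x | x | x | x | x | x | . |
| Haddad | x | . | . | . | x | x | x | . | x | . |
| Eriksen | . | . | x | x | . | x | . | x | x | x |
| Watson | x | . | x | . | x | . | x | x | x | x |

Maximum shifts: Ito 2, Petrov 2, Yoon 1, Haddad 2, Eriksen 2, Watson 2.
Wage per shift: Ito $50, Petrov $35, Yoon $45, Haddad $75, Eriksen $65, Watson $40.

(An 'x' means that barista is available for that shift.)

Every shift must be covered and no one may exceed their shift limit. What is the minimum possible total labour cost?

Mar 17 can only be covered by Yoon and Eriksen, so that assignment is forced.
Picking the cheapest available barista for each shift independently would cost $435, but that ignores the shift limits.
An optimal schedule: Mar 14→Haddad, Mar 15→Ito, Mar 16→Ito, Mar 17→Yoon+Eriksen, Mar 18→Haddad, Mar 19→Petrov, Mar 20→Watson, Mar 21→Eriksen, Mar 22→Watson, Mar 23→Petrov.
Total: 75 + 50 + 50 + 45 + 65 + 75 + 35 + 40 + 65 + 40 + 35 = $575.

$575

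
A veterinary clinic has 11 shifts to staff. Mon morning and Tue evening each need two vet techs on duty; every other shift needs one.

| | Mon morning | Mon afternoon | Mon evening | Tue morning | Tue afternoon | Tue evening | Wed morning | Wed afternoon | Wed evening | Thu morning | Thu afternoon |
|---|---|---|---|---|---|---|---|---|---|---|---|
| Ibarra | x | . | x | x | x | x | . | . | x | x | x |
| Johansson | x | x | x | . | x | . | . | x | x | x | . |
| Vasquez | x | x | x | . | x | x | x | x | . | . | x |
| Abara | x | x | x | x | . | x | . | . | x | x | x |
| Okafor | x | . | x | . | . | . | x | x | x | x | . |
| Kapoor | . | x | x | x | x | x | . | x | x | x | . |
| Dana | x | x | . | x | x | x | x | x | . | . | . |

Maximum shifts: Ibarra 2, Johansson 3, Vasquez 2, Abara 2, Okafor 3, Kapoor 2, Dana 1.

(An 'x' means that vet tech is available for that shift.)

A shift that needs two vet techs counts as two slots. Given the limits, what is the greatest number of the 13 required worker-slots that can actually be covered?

13

Total capacity across all vet techs is 2+3+2+2+3+2+1 = 15, and 13 slots are needed, so at most 13 can be filled.
An assignment achieving 13: Mon morning→Okafor+Dana, Mon afternoon→Johansson, Mon evening→Okafor, Tue morning→Ibarra, Tue afternoon→Johansson, Tue evening→Vasquez+Abara, Wed morning→Vasquez, Wed afternoon→Johansson, Wed evening→Abara, Thu morning→Okafor, Thu afternoon→Ibarra.
Loads: Ibarra 2/2, Johansson 3/3, Vasquez 2/2, Abara 2/2, Okafor 3/3, Kapoor 0/2, Dana 1/1.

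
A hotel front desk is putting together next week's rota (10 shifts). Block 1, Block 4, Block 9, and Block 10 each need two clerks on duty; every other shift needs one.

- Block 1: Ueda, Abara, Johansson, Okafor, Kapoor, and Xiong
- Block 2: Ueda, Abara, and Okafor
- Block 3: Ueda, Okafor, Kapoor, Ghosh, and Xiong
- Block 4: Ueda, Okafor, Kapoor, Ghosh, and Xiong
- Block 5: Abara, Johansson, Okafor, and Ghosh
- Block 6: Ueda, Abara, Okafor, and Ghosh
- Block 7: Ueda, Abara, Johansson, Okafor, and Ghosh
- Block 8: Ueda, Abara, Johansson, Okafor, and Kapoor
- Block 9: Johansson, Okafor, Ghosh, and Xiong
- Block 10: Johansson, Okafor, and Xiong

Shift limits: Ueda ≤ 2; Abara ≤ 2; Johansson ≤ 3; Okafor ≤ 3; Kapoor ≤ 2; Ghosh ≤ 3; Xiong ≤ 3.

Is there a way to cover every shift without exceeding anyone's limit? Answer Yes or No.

One valid schedule: Block 1→Kapoor+Xiong, Block 2→Ueda, Block 3→Okafor, Block 4→Kapoor+Ghosh, Block 5→Abara, Block 6→Ueda, Block 7→Abara, Block 8→Johansson, Block 9→Johansson+Okafor, Block 10→Johansson+Okafor.
Loads: Ueda 2/2, Abara 2/2, Johansson 3/3, Okafor 3/3, Kapoor 2/2, Ghosh 1/3, Xiong 1/3 — all within limits.

Yes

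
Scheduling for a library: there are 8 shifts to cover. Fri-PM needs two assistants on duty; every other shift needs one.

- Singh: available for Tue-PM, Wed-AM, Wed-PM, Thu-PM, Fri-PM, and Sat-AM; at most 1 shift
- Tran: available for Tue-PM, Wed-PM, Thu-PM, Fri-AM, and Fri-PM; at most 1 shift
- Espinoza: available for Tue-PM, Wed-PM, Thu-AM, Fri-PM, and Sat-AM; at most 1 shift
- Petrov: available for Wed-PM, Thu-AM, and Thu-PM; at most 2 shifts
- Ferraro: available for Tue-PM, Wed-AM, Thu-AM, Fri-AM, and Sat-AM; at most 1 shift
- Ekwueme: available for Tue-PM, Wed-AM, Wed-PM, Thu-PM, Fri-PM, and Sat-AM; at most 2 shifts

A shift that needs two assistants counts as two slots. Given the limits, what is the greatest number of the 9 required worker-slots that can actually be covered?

8

Total capacity across all assistants is 1+1+1+2+1+2 = 8, and 9 slots are needed, so at most 8 can be filled.
An assignment achieving 8: Tue-PM→Ekwueme, Wed-AM→Singh, Wed-PM→Petrov, Thu-AM→Espinoza, Thu-PM→Petrov, Fri-AM→Tran, Fri-PM→Ekwueme, Sat-AM→Ferraro.
Loads: Singh 1/1, Tran 1/1, Espinoza 1/1, Petrov 2/2, Ferraro 1/1, Ekwueme 2/2.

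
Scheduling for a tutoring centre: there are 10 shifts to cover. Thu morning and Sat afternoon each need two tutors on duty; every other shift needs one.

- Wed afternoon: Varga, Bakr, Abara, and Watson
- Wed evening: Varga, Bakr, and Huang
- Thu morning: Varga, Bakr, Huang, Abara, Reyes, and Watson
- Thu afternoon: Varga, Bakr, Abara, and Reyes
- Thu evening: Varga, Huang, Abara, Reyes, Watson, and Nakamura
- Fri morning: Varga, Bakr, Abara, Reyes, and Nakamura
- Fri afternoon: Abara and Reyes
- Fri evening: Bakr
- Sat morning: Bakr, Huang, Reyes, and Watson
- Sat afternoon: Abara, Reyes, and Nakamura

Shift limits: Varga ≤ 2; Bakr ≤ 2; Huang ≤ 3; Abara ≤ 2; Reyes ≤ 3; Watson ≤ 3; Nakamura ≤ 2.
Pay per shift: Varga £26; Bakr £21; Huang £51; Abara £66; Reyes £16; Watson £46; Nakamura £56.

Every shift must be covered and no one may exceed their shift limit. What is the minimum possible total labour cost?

£387

Fri evening can only be covered by Bakr, so that assignment is forced.
Picking the cheapest available tutor for each shift independently would cost £252, but that ignores the shift limits.
An optimal schedule: Wed afternoon→Varga, Wed evening→Bakr, Thu morning→Watson+Huang, Thu afternoon→Reyes, Thu evening→Watson, Fri morning→Varga, Fri afternoon→Reyes, Fri evening→Bakr, Sat morning→Watson, Sat afternoon→Reyes+Nakamura.
Total: 26 + 21 + 46 + 51 + 16 + 46 + 26 + 16 + 21 + 46 + 16 + 56 = £387.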